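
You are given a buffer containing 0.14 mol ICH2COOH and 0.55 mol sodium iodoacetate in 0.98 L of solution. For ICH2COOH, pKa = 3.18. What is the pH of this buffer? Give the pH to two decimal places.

Using pH = pKa + log([base]/[acid]) with [base]/[acid] = 0.55/0.14:
pH = 3.18 + (+0.594) = 3.77

pH = 3.77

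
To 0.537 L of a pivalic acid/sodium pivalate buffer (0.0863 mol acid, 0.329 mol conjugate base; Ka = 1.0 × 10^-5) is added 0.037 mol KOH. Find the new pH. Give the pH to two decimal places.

OH- converts (CH3)3CCOOH to (CH3)3CCOO-: (CH3)3CCOOH → 0.0493 mol, (CH3)3CCOO- → 0.366 mol.
pKa = −log(1.0 × 10^-5) = 5.000
pH = pKa + log(n_(CH3)3CCOO-/n_(CH3)3CCOOH) = 5.000 + log(0.366/0.0493) = 5.000 + (+0.871)

pH = 5.87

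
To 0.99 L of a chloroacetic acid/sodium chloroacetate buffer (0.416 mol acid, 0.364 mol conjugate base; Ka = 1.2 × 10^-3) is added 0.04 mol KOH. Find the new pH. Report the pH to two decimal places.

pH = 2.95

OH- converts ClCH2COOH to ClCH2COO-: ClCH2COOH → 0.376 mol, ClCH2COO- → 0.404 mol.
pKa = −log(1.2 × 10^-3) = 2.921
pH = pKa + log([A⁻]/[HA]) = 2.921 + log(0.404/0.376) = 2.921 +0.031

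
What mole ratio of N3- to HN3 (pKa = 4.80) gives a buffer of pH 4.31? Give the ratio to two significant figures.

ratio = 0.32

pH = pKa + log(r) ⇒ log(r) = 4.31 − 4.80 = -0.49
r = [N3-]/[HN3] = 10^(-0.49) = 0.324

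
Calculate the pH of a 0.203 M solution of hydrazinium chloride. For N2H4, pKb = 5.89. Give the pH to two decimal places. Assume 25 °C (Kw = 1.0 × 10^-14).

N2H5+ is the conjugate acid of the weak base N2H4.
Kb = 10^(−5.89) = 1.29 × 10^-6
Ka = Kw/Kb = 1.0×10^-14 / 1.29 × 10^-6 = 7.75 × 10^-9
From the ICE table, Ka = [H+]²/(0.203 − [H+]) = 7.75 × 10^-9.
Since Ka ≪ C₀, [H+] ≈ √(Ka·C₀) = 3.97 × 10^-5 M.
([H+]/C₀ = 0.02% < 5%, so the approximation holds.)
pH = −log[H+] = −log(3.97 × 10^-5) = 4.40

pH = 4.40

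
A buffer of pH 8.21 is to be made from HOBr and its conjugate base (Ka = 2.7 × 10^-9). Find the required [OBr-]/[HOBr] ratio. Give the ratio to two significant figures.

pKa = -log(2.7 × 10^-9) = 8.569
pH = pKa + log(r) ⇒ log(r) = 8.21 − 8.569 = -0.359
r = [OBr-]/[HOBr] = 10^(-0.359) = 0.438

ratio = 0.44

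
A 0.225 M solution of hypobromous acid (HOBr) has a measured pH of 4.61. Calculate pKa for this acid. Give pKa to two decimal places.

[H+] = 10^(-4.61) = 2.45 × 10^-5 M
At equilibrium [HA] = 0.225 − 2.45 × 10^-5 = 2.25 × 10^-1 M
Ka = [H+][A-]/[HA] = (2.45 × 10^-5)² / 2.25 × 10^-1 = 2.67 × 10^-9
pKa = -log(2.67 × 10^-9) = 8.57

pKa = 8.57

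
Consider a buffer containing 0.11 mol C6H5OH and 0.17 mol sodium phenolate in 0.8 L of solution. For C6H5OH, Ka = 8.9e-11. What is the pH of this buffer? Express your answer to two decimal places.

pH = 10.24

pKa = −log(8.9 × 10^-11) = 10.051
Using pH = pKa + log([base]/[acid]) with [base]/[acid] = 0.17/0.11:
pH = 10.051 + (+0.189) = 10.24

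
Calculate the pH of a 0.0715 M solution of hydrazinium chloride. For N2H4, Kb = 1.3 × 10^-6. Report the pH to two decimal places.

pH = 4.63

N2H5+ is the conjugate acid of the weak base N2H4.
Ka = Kw/Kb = 1.0×10^-14 / 1.3 × 10^-6 = 7.69 × 10^-9
Ka = [H+]²/(0.0715 − [H+]) = 7.69 × 10^-9
Assume [H+] ≪ 0.0715: [H+] ≈ √(7.69 × 10^-9 × 0.0715) = 2.34 × 10^-5 M
Check: 0.033% ionized — well under 5%, approximation valid.
pH = −log(2.34 × 10^-5) = 4.63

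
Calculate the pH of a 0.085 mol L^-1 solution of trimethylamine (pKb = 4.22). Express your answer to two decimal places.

pH = 11.35

(CH3)3N + H2O ⇌ (CH3)3NH+ + OH-
Kb = 10^(−4.22) = 6.03 × 10^-5
Kb = [OH-]²/(0.085 − [OH-]) = 6.03 × 10^-5
Assume [OH-] ≪ 0.085: [OH-] ≈ √(6.03 × 10^-5 × 0.085) = 2.26 × 10^-3 M
pOH = −log(2.26 × 10^-3) = 2.65; pH = 14.00 − 2.65 = 11.35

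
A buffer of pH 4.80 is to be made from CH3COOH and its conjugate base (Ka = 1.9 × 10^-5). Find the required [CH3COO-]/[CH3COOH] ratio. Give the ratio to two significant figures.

ratio = 1.2

pKa = -log(1.9 × 10^-5) = 4.721
pH = pKa + log(r) ⇒ log(r) = 4.80 − 4.721 = +0.079
r = [CH3COO-]/[CH3COOH] = 10^(+0.079) = 1.2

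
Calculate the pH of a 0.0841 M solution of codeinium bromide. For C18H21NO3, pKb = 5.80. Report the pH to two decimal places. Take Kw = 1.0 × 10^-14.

pH = 4.64

C18H22NO3+ is the conjugate acid of the weak base C18H21NO3.
Kb = 10^(−5.80) = 1.58 × 10^-6
Ka = Kw/Kb = 1.0×10^-14 / 1.58 × 10^-6 = 6.33 × 10^-9
Ka = [H+]²/(0.0841 − [H+]) = 6.33 × 10^-9
Since Ka ≪ C₀, [H+] ≈ √(Ka·C₀) = 2.31 × 10^-5 M.
pH = −log(2.31 × 10^-5) = 4.64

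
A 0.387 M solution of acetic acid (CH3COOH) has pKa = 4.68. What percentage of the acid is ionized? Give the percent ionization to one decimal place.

0.7%

CH3COOH ⇌ CH3COO- + H+; let x = [H+] at equilibrium.
Ka = 10^(−4.68) = 2.09 × 10^-5
x ≈ √(Ka·C₀) = √(2.09 × 10^-5 × 0.387) = 2.84 × 10^-3 M
% ionization = x/C₀ × 100% = 2.84 × 10^-3/0.387 × 100% = 0.7%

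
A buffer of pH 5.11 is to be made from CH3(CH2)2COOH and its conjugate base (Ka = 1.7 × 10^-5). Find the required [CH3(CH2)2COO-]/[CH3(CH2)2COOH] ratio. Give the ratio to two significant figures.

ratio = 2.2

pKa = -log(1.7 × 10^-5) = 4.770
pH = pKa + log(r) ⇒ log(r) = 5.11 − 4.770 = +0.340
r = [CH3(CH2)2COO-]/[CH3(CH2)2COOH] = 10^(+0.340) = 2.19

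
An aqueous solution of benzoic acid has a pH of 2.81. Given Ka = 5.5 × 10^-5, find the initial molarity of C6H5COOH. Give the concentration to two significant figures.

C₀ = 4.5 × 10^-2 M

[H+] = 10^(-2.81) = 1.55 × 10^-3 M = x
Ka = x²/(C₀ − x) ⇒ C₀ = x + x²/Ka
C₀ = 1.55 × 10^-3 + (1.55 × 10^-3)²/(5.5 × 10^-5) = 4.52 × 10^-2 M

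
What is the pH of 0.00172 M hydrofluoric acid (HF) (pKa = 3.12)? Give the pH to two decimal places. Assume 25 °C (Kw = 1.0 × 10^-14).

pH = 3.08

HF ⇌ F- + H+
Ka = 10^(−3.12) = 7.59 × 10^-4
From the ICE table, Ka = [H+]²/(0.00172 − [H+]) = 7.59 × 10^-4.
[H+] is not negligible relative to C₀; solve [H+]² + 0.000759·[H+] − 1.31e-06 = 0.
[H+] = [−0.000759 + √(0.000759² + 5.22e-06)]/2 = 8.24 × 10^-4 M
pH = −log[H+] = −log(8.24 × 10^-4) = 3.08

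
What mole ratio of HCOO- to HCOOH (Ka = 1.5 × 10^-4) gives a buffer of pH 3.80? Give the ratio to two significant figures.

pKa = -log(1.5 × 10^-4) = 3.824
pH = pKa + log(r) ⇒ log(r) = 3.80 − 3.824 = -0.024
r = [HCOO-]/[HCOOH] = 10^(-0.024) = 0.946

ratio = 0.95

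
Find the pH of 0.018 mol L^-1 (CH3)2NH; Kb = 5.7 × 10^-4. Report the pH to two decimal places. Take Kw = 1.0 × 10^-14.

pH = 11.47

(CH3)2NH + H2O ⇌ (CH3)2NH2+ + OH-
Let x = [OH-] at equilibrium. Kb = x²/(0.018 − x).
x is not negligible relative to C₀; solve x² + 0.00057·x − 1.03e-05 = 0.
x = (−Kb + √(Kb² + 4·Kb·C₀))/2 = 2.93 × 10^-3 M
pOH = −log(2.93 × 10^-3) = 2.53; pH = 14.00 − 2.53 = 11.47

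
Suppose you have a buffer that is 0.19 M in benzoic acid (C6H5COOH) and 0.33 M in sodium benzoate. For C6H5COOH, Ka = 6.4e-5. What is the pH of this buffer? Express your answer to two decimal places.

pH = 4.43

pKa = −log(6.4 × 10^-5) = 4.194
Using pH = pKa + log([base]/[acid]) with [base]/[acid] = 0.33/0.19:
pH = 4.194 + (+0.240) = 4.43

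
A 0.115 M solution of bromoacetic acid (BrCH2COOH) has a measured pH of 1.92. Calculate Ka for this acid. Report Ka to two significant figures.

Ka = 1.4 × 10^-3

[H+] = 10^(-1.92) = 1.20 × 10^-2 M
At equilibrium [HA] = 0.115 − 1.20 × 10^-2 = 1.03 × 10^-1 M
Ka = [H+][A-]/[HA] = (1.20 × 10^-2)² / 1.03 × 10^-1 = 1.4 × 10^-3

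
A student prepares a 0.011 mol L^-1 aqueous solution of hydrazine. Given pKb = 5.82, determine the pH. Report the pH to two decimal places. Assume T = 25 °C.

pH = 10.11

N2H4 + H2O ⇌ N2H5+ + OH-
Kb = 10^(−5.82) = 1.51 × 10^-6
Kb = x²/(0.011 − x) = 1.51 × 10^-6
Assume x ≪ 0.011: x ≈ √(1.51 × 10^-6 × 0.011) = 1.29 × 10^-4 M
(x/C₀ = 1.2% < 5%, so the approximation holds.)
pOH = 3.89, so pH = 14.00 − pOH = 10.11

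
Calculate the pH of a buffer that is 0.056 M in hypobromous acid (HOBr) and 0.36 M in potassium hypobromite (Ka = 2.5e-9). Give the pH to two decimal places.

pH = 9.41

pKa = −log(2.5 × 10^-9) = 8.602
Henderson–Hasselbalch: pH = pKa + log([OBr-]/[HOBr]) = 8.602 + log(0.36/0.056)
pH = 8.602 + (+0.808) = 9.41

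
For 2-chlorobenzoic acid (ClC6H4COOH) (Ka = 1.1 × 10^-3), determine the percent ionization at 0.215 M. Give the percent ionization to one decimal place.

ClC6H4COOH ⇌ ClC6H4COO- + H+; let x = [H+] at equilibrium.
Solve x² + 0.0011x − 0.000237 = 0 → x = 1.48 × 10^-2 M
Fraction ionized = 1.48 × 10^-2 / 0.215 = 0.0688 → 6.9%

6.9%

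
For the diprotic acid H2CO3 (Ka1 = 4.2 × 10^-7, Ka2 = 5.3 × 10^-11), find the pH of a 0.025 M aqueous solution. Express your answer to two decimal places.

Since Ka1 ≫ Ka2, the first ionization dominates [H+].
Ka1 = x²/(0.025 − x) = 4.2 × 10^-7
x ≈ √(4.2 × 10^-7 × 0.025) = 1.02 × 10^-4 M
pH = −log(1.02 × 10^-4) = 3.99

pH = 3.99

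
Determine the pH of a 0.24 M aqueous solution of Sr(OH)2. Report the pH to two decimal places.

Sr(OH)2 is a strong base (each formula unit releases 2 OH-); [OH-] = 0.48 M.
pOH = -log(0.48) = 0.32
pH = 14.00 - 0.32 = 13.68

pH = 13.68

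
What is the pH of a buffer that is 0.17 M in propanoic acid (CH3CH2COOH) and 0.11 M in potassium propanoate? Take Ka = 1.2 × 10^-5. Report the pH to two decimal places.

pH = 4.73

pKa = −log(1.2 × 10^-5) = 4.921
Henderson–Hasselbalch: pH = pKa + log([CH3CH2COO-]/[CH3CH2COOH]) = 4.921 + log(0.11/0.17)
pH = 4.921 + (-0.189) = 4.73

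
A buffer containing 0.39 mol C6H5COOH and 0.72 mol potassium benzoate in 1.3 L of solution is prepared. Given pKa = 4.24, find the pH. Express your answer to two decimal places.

pH = 4.51

Using pH = pKa + log([base]/[acid]) with [base]/[acid] = 0.72/0.39:
pH = 4.24 + (+0.266) = 4.51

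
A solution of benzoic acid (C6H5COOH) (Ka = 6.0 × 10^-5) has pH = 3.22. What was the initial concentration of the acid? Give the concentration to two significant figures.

[H+] = 10^(-3.22) = 6.03 × 10^-4 M = x
Ka = x²/(C₀ − x) ⇒ C₀ = x + x²/Ka
C₀ = 6.03 × 10^-4 + (6.03 × 10^-4)²/(6.0 × 10^-5) = 6.66 × 10^-3 M

C₀ = 6.7 × 10^-3 M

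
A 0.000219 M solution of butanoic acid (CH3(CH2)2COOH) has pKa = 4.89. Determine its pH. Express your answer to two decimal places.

CH3(CH2)2COOH ⇌ CH3(CH2)2COO- + H+
Ka = 10^(−4.89) = 1.29 × 10^-5
Let x = [H+] at equilibrium. Ka = x²/(0.000219 − x).
The 5% rule fails; solving x² + Ka·x − Ka·C₀ = 0 exactly:
x = (−Ka + √(Ka² + 4·Ka·C₀))/2 = 4.71 × 10^-5 M
pH = −log[H+] = −log(4.71 × 10^-5) = 4.33

pH = 4.33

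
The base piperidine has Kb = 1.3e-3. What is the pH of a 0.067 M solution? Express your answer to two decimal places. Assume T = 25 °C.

pH = 11.94

C5H10NH + H2O ⇌ C5H10NH2+ + OH-
Kb = [OH-]²/(0.067 − [OH-]) = 1.3 × 10^-3
[OH-] is not negligible relative to C₀; solve [OH-]² + 0.0013·[OH-] − 8.71e-05 = 0.
[OH-] = [−0.0013 + √(0.0013² + 0.000348)]/2 = 8.71 × 10^-3 M
pOH = −log(8.71 × 10^-3) = 2.06; pH = 14.00 − 2.06 = 11.94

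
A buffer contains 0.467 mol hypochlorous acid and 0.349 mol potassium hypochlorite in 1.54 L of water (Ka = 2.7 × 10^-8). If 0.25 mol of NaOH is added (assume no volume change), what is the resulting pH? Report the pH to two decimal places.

pH = 8.01

OH- converts HOCl to OCl-: HOCl → 0.217 mol, OCl- → 0.599 mol.
pKa = −log(2.7 × 10^-8) = 7.569
Henderson–Hasselbalch with mole ratio 0.599/0.217: pH = 7.569 + (+0.441)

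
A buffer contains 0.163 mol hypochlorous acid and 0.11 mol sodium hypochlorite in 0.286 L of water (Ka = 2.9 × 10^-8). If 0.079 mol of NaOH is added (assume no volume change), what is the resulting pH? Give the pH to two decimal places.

OH- converts HOCl to OCl-: HOCl → 0.084 mol, OCl- → 0.189 mol.
pKa = −log(2.9 × 10^-8) = 7.538
Henderson–Hasselbalch with mole ratio 0.189/0.084: pH = 7.538 + (+0.352)

pH = 7.89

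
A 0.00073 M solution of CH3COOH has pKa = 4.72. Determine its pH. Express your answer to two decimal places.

CH3COOH ⇌ CH3COO- + H+
Ka = 10^(−4.72) = 1.91 × 10^-5
Ka = [H+]²/(0.00073 − [H+]) = 1.91 × 10^-5
The 5% rule fails; solving [H+]² + Ka·[H+] − Ka·C₀ = 0 exactly:
[H+] = [−1.91e-05 + √(1.91e-05² + 5.58e-08)]/2 = 1.09 × 10^-4 M
pH = −log(1.09 × 10^-4) = 3.96

pH = 3.96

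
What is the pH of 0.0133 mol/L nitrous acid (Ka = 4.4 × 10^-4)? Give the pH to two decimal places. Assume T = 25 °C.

pH = 2.66

HNO2 ⇌ NO2- + H+
Ka = [H+]²/(0.0133 − [H+]) = 4.4 × 10^-4
The 5% rule fails; solving [H+]² + Ka·[H+] − Ka·C₀ = 0 exactly:
[H+] = [−0.00044 + √(0.00044² + 2.34e-05)]/2 = 2.21 × 10^-3 M
pH = −log(2.21 × 10^-3) = 2.66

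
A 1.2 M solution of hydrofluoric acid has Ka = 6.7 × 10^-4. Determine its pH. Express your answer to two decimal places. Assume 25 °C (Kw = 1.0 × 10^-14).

HF ⇌ F- + H+
From the ICE table, Ka = [H+]²/(1.2 − [H+]) = 6.7 × 10^-4.
Neglecting [H+] in the denominator: [H+] = √(6.7 × 10^-4 × 1.2) = 2.84 × 10^-2 M
Check: 2.4% ionized — well under 5%, approximation valid.
pH = −log[H+] = −log(2.84 × 10^-2) = 1.55

pH = 1.55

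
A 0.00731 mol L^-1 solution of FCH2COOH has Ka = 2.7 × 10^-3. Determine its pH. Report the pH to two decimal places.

pH = 2.48

FCH2COOH ⇌ FCH2COO- + H+
From the ICE table, Ka = x²/(0.00731 − x) = 2.7 × 10^-3.
The 5% rule fails; solving x² + Ka·x − Ka·C₀ = 0 exactly:
x = (−Ka + √(Ka² + 4·Ka·C₀))/2 = 3.29 × 10^-3 M
pH = −log[H+] = −log(3.29 × 10^-3) = 2.48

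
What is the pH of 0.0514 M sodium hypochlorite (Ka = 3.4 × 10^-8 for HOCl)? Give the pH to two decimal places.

pH = 10.09

OCl- is the conjugate base of the weak acid HOCl.
Kb = Kw/Ka = 1.0×10^-14 / 3.4 × 10^-8 = 2.94 × 10^-7
From the ICE table, Kb = x²/(0.0514 − x) = 2.94 × 10^-7.
Neglecting x in the denominator: x = √(2.94 × 10^-7 × 0.0514) = 1.23 × 10^-4 M
(x/C₀ = 0.24% < 5%, so the approximation holds.)
pOH = 3.91, so pH = 14.00 − pOH = 10.09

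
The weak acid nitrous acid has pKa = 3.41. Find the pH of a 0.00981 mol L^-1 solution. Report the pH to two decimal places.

pH = 2.75

HNO2 ⇌ NO2- + H+
Ka = 10^(−3.41) = 3.89 × 10^-4
From the ICE table, Ka = [H+]²/(0.00981 − [H+]) = 3.89 × 10^-4.
Here C₀/Ka ≈ 25.2, so the small-[H+] approximation fails. Use the quadratic:
[H+] = [−0.000389 + √(0.000389² + 1.53e-05)]/2 = 1.77 × 10^-3 M
pH = −log[H+] = −log(1.77 × 10^-3) = 2.75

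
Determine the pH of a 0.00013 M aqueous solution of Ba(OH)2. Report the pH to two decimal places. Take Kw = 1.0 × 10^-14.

Ba(OH)2 is a strong base (each formula unit releases 2 OH-); [OH-] = 0.00026 M.
pOH = -log(0.00026) = 3.59
pH = 14.00 - 3.59 = 10.41

pH = 10.41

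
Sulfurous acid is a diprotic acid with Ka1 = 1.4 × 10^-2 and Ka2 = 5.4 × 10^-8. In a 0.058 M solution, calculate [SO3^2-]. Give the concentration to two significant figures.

First ionization gives [H+] ≈ [HSO3-] = 2.23 × 10^-2 M.
Second step: Ka2 = [H+][SO3^2-]/[HSO3-] ≈ [SO3^2-] (since [H+] ≈ [HSO3-]).
So [SO3^2-] ≈ Ka2.

5.4 × 10^-8 M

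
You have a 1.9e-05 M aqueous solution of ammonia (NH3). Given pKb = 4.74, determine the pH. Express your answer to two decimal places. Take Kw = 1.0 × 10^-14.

NH3 + H2O ⇌ NH4+ + OH-
Kb = 10^(−4.74) = 1.82 × 10^-5
From the ICE table, Kb = [OH-]²/(1.9e-05 − [OH-]) = 1.82 × 10^-5.
[OH-] is not negligible relative to C₀; solve [OH-]² + 1.82e-05·[OH-] − 3.46e-10 = 0.
[OH-] = [−1.82e-05 + √(1.82e-05² + 1.38e-09)]/2 = 1.16 × 10^-5 M
pOH = 4.94, so pH = 14.00 − pOH = 9.06

pH = 9.06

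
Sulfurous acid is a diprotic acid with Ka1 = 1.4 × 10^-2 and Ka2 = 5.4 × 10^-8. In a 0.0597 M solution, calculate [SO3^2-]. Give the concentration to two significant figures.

First ionization gives [H+] ≈ [HSO3-] = 2.27 × 10^-2 M.
Second step: Ka2 = [H+][SO3^2-]/[HSO3-] ≈ [SO3^2-] (since [H+] ≈ [HSO3-]).
So [SO3^2-] ≈ Ka2.

5.4 × 10^-8 M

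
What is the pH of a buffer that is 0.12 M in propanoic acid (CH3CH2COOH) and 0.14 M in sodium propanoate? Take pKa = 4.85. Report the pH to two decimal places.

pH = pKa + log([A⁻]/[HA]) = 4.85 + log(0.14/0.12)
pH = 4.85 + (+0.067) = 4.92

pH = 4.92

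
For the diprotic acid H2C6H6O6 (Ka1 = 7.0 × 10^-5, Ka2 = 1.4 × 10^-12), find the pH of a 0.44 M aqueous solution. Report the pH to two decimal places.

Since Ka1 ≫ Ka2, the first ionization dominates [H+].
Ka1 = x²/(0.44 − x) = 7.0 × 10^-5
x ≈ √(7.0 × 10^-5 × 0.44) = 5.55 × 10^-3 M
pH = −log(5.55 × 10^-3) = 2.26

pH = 2.26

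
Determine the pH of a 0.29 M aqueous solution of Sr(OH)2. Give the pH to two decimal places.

pH = 13.76

Sr(OH)2 is a strong base (each formula unit releases 2 OH-); [OH-] = 0.58 M.
pOH = -log(0.58) = 0.24
pH = 14.00 - 0.24 = 13.76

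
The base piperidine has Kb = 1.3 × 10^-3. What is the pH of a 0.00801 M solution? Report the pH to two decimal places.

pH = 11.42

C5H10NH + H2O ⇌ C5H10NH2+ + OH-
Kb = [OH-]²/(0.00801 − [OH-]) = 1.3 × 10^-3
[OH-] is not negligible relative to C₀; solve [OH-]² + 0.0013·[OH-] − 1.04e-05 = 0.
[OH-] = (−Kb + √(Kb² + 4·Kb·C₀))/2 = 2.64 × 10^-3 M
pOH = 2.58, so pH = 14.00 − pOH = 11.42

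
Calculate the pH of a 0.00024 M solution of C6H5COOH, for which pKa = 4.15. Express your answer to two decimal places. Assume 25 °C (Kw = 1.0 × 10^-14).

pH = 4.00

C6H5COOH ⇌ C6H5COO- + H+
Ka = 10^(−4.15) = 7.08 × 10^-5
From the ICE table, Ka = [H+]²/(0.00024 − [H+]) = 7.08 × 10^-5.
The 5% rule fails; solving [H+]² + Ka·[H+] − Ka·C₀ = 0 exactly:
[H+] = [−7.08e-05 + √(7.08e-05² + 6.8e-08)]/2 = 9.97 × 10^-5 M
pH = −log(9.97 × 10^-5) = 4.00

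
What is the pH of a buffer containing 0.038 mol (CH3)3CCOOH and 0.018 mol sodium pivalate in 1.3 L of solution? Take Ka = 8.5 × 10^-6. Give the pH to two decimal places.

pH = 4.75

pKa = −log(8.5 × 10^-6) = 5.071
Using pH = pKa + log([base]/[acid]) with [base]/[acid] = 0.018/0.038:
pH = 5.071 + (-0.325) = 4.75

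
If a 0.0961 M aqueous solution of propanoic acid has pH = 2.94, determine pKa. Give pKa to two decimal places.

[H+] = 10^(-2.94) = 1.15 × 10^-3 M
At equilibrium [HA] = 0.0961 − 1.15 × 10^-3 = 9.50 × 10^-2 M
Ka = [H+][A-]/[HA] = (1.15 × 10^-3)² / 9.50 × 10^-2 = 1.39 × 10^-5
pKa = -log(1.39 × 10^-5) = 4.86

pKa = 4.86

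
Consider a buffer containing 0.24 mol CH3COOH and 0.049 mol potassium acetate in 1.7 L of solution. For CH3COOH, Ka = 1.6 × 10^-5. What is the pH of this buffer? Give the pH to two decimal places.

pH = 4.11

pKa = −log(1.6 × 10^-5) = 4.796
pH = pKa + log([A⁻]/[HA]) = 4.796 + log(0.049/0.24)
pH = 4.796 + (-0.690) = 4.11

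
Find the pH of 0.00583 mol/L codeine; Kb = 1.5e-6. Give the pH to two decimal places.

pH = 9.97

C18H21NO3 + H2O ⇌ C18H22NO3+ + OH-
Kb = [OH-]²/(0.00583 − [OH-]) = 1.5 × 10^-6
Neglecting [OH-] in the denominator: [OH-] = √(1.5 × 10^-6 × 0.00583) = 9.35 × 10^-5 M
Check: 1.6% ionized — well under 5%, approximation valid.
pOH = −log(9.35 × 10^-5) = 4.03; pH = 14.00 − 4.03 = 9.97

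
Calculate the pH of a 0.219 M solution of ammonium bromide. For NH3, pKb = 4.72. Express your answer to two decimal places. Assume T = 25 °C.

pH = 4.97

NH4+ is the conjugate acid of the weak base NH3.
Kb = 10^(−4.72) = 1.91 × 10^-5
Ka = Kw/Kb = 1.0×10^-14 / 1.91 × 10^-5 = 5.24 × 10^-10
Ka = x²/(0.219 − x) = 5.24 × 10^-10
Neglecting x in the denominator: x = √(5.24 × 10^-10 × 0.219) = 1.07 × 10^-5 M
Check: 0.0049% ionized — well under 5%, approximation valid.
pH = −log(1.07 × 10^-5) = 4.97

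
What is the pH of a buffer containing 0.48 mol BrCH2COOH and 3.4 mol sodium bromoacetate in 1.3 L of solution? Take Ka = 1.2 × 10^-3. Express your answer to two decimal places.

pKa = −log(1.2 × 10^-3) = 2.921
Henderson–Hasselbalch: pH = pKa + log([BrCH2COO-]/[BrCH2COOH]) = 2.921 + log(3.4/0.48)
pH = 2.921 + (+0.850) = 3.77

pH = 3.77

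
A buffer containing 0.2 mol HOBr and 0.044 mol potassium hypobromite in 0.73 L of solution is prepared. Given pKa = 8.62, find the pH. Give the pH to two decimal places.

Henderson–Hasselbalch: pH = pKa + log([OBr-]/[HOBr]) = 8.62 + log(0.044/0.2)
pH = 8.62 + (-0.658) = 7.96

pH = 7.96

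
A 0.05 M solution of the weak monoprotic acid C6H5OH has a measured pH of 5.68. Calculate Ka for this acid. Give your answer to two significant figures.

Ka = 8.7 × 10^-11

[H+] = 10^(-5.68) = 2.09 × 10^-6 M
At equilibrium [HA] = 0.05 − 2.09 × 10^-6 = 5.00 × 10^-2 M
Ka = [H+][A-]/[HA] = (2.09 × 10^-6)² / 5.00 × 10^-2 = 8.7 × 10^-11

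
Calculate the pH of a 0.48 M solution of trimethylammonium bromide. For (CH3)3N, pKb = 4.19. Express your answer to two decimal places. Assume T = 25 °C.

pH = 5.06

(CH3)3NH+ is the conjugate acid of the weak base (CH3)3N.
Kb = 10^(−4.19) = 6.46 × 10^-5
Ka = Kw/Kb = 1.0×10^-14 / 6.46 × 10^-5 = 1.55 × 10^-10
From the ICE table, Ka = [H+]²/(0.48 − [H+]) = 1.55 × 10^-10.
Neglecting [H+] in the denominator: [H+] = √(1.55 × 10^-10 × 0.48) = 8.63 × 10^-6 M
pH = −log(8.63 × 10^-6) = 5.06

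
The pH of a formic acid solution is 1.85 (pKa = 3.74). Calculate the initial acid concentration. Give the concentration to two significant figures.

[H+] = 10^(-1.85) = 1.41 × 10^-2 M = x
Ka = 10^(−3.74) = 1.82 × 10^-4
Ka = x²/(C₀ − x) ⇒ C₀ = x + x²/Ka
C₀ = 1.41 × 10^-2 + (1.41 × 10^-2)²/(1.82 × 10^-4) = 1.11 M

C₀ = 1.1 M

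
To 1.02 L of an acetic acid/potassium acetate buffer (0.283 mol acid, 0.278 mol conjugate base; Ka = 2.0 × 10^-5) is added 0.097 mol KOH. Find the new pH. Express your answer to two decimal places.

After neutralization: n(CH3COOH) = 0.186 mol, n(CH3COO-) = 0.375 mol.
pKa = −log(2.0 × 10^-5) = 4.699
Henderson–Hasselbalch with mole ratio 0.375/0.186: pH = 4.699 + (+0.305)

pH = 5.00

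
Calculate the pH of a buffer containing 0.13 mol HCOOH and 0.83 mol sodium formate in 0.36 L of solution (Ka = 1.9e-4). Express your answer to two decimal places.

pKa = −log(1.9 × 10^-4) = 3.721
Using pH = pKa + log([base]/[acid]) with [base]/[acid] = 0.83/0.13:
pH = 3.721 + (+0.805) = 4.53

pH = 4.53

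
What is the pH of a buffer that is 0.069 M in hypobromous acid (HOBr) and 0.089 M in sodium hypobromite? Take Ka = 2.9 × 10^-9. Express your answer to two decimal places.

pH = 8.65

pKa = −log(2.9 × 10^-9) = 8.538
pH = pKa + log([A⁻]/[HA]) = 8.538 + log(0.089/0.069)
pH = 8.538 + (+0.111) = 8.65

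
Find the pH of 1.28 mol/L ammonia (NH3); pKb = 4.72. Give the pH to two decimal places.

NH3 + H2O ⇌ NH4+ + OH-
Kb = 10^(−4.72) = 1.91 × 10^-5
From the ICE table, Kb = x²/(1.28 − x) = 1.91 × 10^-5.
Assume x ≪ 1.28: x ≈ √(1.91 × 10^-5 × 1.28) = 4.94 × 10^-3 M
(x/C₀ = 0.39% < 5%, so the approximation holds.)
pOH = −log(4.94 × 10^-3) = 2.31; pH = 14.00 − 2.31 = 11.69

pH = 11.69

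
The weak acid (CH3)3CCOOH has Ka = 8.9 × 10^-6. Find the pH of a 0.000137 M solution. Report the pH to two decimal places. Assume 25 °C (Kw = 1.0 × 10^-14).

pH = 4.51

(CH3)3CCOOH ⇌ (CH3)3CCOO- + H+
From the ICE table, Ka = x²/(0.000137 − x) = 8.9 × 10^-6.
x is not negligible relative to C₀; solve x² + 8.9e-06·x − 1.22e-09 = 0.
x = (−Ka + √(Ka² + 4·Ka·C₀))/2 = 3.08 × 10^-5 M
pH = −log[H+] = −log(3.08 × 10^-5) = 4.51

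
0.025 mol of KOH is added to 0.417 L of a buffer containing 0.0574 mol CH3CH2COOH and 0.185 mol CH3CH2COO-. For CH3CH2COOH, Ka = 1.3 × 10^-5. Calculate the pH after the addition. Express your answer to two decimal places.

OH- converts CH3CH2COOH to CH3CH2COO-: CH3CH2COOH → 0.0324 mol, CH3CH2COO- → 0.21 mol.
pKa = −log(1.3 × 10^-5) = 4.886
Henderson–Hasselbalch with mole ratio 0.21/0.0324: pH = 4.886 + (+0.812)

pH = 5.70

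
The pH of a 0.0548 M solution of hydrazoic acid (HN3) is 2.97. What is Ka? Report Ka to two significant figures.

Ka = 2.1 × 10^-5

[H+] = 10^(-2.97) = 1.07 × 10^-3 M
At equilibrium [HA] = 0.0548 − 1.07 × 10^-3 = 5.37 × 10^-2 M
Ka = [H+][A-]/[HA] = (1.07 × 10^-3)² / 5.37 × 10^-2 = 2.1 × 10^-5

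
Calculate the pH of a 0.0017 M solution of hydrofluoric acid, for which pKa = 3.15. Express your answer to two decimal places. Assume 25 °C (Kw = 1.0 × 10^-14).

pH = 3.10

HF ⇌ F- + H+
Ka = 10^(−3.15) = 7.08 × 10^-4
From the ICE table, Ka = x²/(0.0017 − x) = 7.08 × 10^-4.
Here C₀/Ka ≈ 2.4, so the small-x approximation fails. Use the quadratic:
x = [−0.000708 + √(0.000708² + 4.81e-06)]/2 = 7.99 × 10^-4 M
pH = −log[H+] = −log(7.99 × 10^-4) = 3.10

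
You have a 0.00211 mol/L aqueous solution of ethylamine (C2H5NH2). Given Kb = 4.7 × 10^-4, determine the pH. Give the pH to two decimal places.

pH = 10.90

C2H5NH2 + H2O ⇌ C2H5NH3+ + OH-
Kb = x²/(0.00211 − x) = 4.7 × 10^-4
x is not negligible relative to C₀; solve x² + 0.00047·x − 9.92e-07 = 0.
x = (−Kb + √(Kb² + 4·Kb·C₀))/2 = 7.88 × 10^-4 M
pOH = 3.10, so pH = 14.00 − pOH = 10.90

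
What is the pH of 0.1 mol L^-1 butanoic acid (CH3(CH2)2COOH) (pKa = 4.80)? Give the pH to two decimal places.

pH = 2.90

CH3(CH2)2COOH ⇌ CH3(CH2)2COO- + H+
Ka = 10^(−4.80) = 1.58 × 10^-5
From the ICE table, Ka = x²/(0.1 − x) = 1.58 × 10^-5.
Since Ka ≪ C₀, x ≈ √(Ka·C₀) = 1.26 × 10^-3 M.
(x/C₀ = 1.3% < 5%, so the approximation holds.)
pH = −log(1.26 × 10^-3) = 2.90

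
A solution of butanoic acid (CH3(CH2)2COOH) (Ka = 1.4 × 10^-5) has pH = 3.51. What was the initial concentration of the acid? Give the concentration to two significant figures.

[H+] = 10^(-3.51) = 3.09 × 10^-4 M = x
Ka = x²/(C₀ − x) ⇒ C₀ = x + x²/Ka
C₀ = 3.09 × 10^-4 + (3.09 × 10^-4)²/(1.4 × 10^-5) = 7.13 × 10^-3 M

C₀ = 7.1 × 10^-3 M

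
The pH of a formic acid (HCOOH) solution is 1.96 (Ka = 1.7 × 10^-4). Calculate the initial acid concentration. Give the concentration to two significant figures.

C₀ = 7.2 × 10^-1 M

[H+] = 10^(-1.96) = 1.10 × 10^-2 M = x
Ka = x²/(C₀ − x) ⇒ C₀ = x + x²/Ka
C₀ = 1.10 × 10^-2 + (1.10 × 10^-2)²/(1.7 × 10^-4) = 7.23 × 10^-1 M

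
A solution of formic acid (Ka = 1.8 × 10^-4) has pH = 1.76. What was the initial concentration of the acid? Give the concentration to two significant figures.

[H+] = 10^(-1.76) = 1.74 × 10^-2 M = x
Ka = x²/(C₀ − x) ⇒ C₀ = x + x²/Ka
C₀ = 1.74 × 10^-2 + (1.74 × 10^-2)²/(1.8 × 10^-4) = 1.70 M

C₀ = 1.7 M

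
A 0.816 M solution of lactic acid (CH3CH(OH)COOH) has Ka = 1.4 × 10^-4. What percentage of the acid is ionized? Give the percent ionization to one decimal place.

1.3%

CH3CH(OH)COOH ⇌ CH3CH(OH)COO- + H+; let x = [H+] at equilibrium.
x ≈ √(Ka·C₀) = √(1.4 × 10^-4 × 0.816) = 1.07 × 10^-2 M
Fraction ionized = 1.07 × 10^-2 / 0.816 = 0.0131 → 1.3%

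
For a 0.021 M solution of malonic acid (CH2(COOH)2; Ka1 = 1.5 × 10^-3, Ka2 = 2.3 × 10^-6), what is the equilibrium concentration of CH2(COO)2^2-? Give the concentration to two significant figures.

First ionization gives [H+] ≈ [CH2(COOH)COO-] = 4.91 × 10^-3 M.
Second step: Ka2 = [H+][CH2(COO)2^2-]/[CH2(COOH)COO-] ≈ [CH2(COO)2^2-] (since [H+] ≈ [CH2(COOH)COO-]).
So [CH2(COO)2^2-] ≈ Ka2.

2.3 × 10^-6 M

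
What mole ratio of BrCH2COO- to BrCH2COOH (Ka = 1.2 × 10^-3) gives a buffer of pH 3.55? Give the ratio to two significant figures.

pKa = -log(1.2 × 10^-3) = 2.921
pH = pKa + log(r) ⇒ log(r) = 3.55 − 2.921 = +0.629
r = [BrCH2COO-]/[BrCH2COOH] = 10^(+0.629) = 4.26

ratio = 4.3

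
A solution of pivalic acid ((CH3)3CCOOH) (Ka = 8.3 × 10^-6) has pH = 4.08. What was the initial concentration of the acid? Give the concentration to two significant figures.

[H+] = 10^(-4.08) = 8.32 × 10^-5 M = x
Ka = x²/(C₀ − x) ⇒ C₀ = x + x²/Ka
C₀ = 8.32 × 10^-5 + (8.32 × 10^-5)²/(8.3 × 10^-6) = 9.17 × 10^-4 M

C₀ = 9.2 × 10^-4 M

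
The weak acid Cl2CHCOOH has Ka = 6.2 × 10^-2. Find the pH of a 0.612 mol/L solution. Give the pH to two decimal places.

pH = 0.78

Cl2CHCOOH ⇌ Cl2CHCOO- + H+
Let x = [H+] at equilibrium. Ka = x²/(0.612 − x).
x is not negligible relative to C₀; solve x² + 0.062·x − 0.0379 = 0.
x = [−0.062 + √(0.062² + 0.152)]/2 = 1.66 × 10^-1 M
pH = −log(1.66 × 10^-1) = 0.78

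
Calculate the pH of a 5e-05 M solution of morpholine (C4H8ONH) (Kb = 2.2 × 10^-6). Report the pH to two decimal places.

C4H8ONH + H2O ⇌ C4H8ONH2+ + OH-
From the ICE table, Kb = [OH-]²/(5e-05 − [OH-]) = 2.2 × 10^-6.
Here C₀/Kb ≈ 22.7, so the small-[OH-] approximation fails. Use the quadratic:
[OH-] = (−Kb + √(Kb² + 4·Kb·C₀))/2 = 9.45 × 10^-6 M
pOH = −log(9.45 × 10^-6) = 5.02; pH = 14.00 − 5.02 = 8.98

pH = 8.98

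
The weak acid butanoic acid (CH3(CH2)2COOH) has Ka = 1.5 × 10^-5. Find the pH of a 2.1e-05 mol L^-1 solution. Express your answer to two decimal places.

CH3(CH2)2COOH ⇌ CH3(CH2)2COO- + H+
From the ICE table, Ka = x²/(2.1e-05 − x) = 1.5 × 10^-5.
x is not negligible relative to C₀; solve x² + 1.5e-05·x − 3.15e-10 = 0.
x = (−Ka + √(Ka² + 4·Ka·C₀))/2 = 1.18 × 10^-5 M
pH = −log(1.18 × 10^-5) = 4.93

pH = 4.93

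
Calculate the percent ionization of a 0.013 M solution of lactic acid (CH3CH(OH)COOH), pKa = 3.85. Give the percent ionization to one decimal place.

CH3CH(OH)COOH ⇌ CH3CH(OH)COO- + H+; let x = [H+] at equilibrium.
Ka = 10^(−3.85) = 1.41 × 10^-4
Ka = x²/(C₀ − x); solving the quadratic gives x = 1.29 × 10^-3 M.
% ionization = x/C₀ × 100% = 1.29 × 10^-3/0.013 × 100% = 9.9%

9.9%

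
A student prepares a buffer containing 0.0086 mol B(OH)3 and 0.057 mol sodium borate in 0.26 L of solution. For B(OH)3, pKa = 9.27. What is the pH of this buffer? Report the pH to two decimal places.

pH = 10.09

pH = pKa + log([A⁻]/[HA]) = 9.27 + log(0.057/0.0086)
pH = 9.27 + (+0.821) = 10.09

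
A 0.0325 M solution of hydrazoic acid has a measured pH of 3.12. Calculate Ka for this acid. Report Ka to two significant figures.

[H+] = 10^(-3.12) = 7.59 × 10^-4 M
At equilibrium [HA] = 0.0325 − 7.59 × 10^-4 = 3.17 × 10^-2 M
Ka = [H+][A-]/[HA] = (7.59 × 10^-4)² / 3.17 × 10^-2 = 1.8 × 10^-5

Ka = 1.8 × 10^-5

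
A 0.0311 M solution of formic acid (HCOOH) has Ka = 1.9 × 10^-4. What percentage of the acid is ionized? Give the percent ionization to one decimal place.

HCOOH ⇌ HCOO- + H+; let x = [H+] at equilibrium.
Solve x² + 0.00019x − 5.91e-06 = 0 → x = 2.34 × 10^-3 M
% ionization = x/C₀ × 100% = 2.34 × 10^-3/0.0311 × 100% = 7.5%

7.5%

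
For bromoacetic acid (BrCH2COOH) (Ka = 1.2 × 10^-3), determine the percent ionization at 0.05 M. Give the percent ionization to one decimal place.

BrCH2COOH ⇌ BrCH2COO- + H+; let x = [H+] at equilibrium.
Ka = x²/(C₀ − x); solving the quadratic gives x = 7.17 × 10^-3 M.
% ionization = x/C₀ × 100% = 7.17 × 10^-3/0.05 × 100% = 14.3%

14.3%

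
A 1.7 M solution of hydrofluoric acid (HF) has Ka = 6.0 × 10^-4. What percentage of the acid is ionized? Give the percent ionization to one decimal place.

HF ⇌ F- + H+; let x = [H+] at equilibrium.
x ≈ √(Ka·C₀) = √(6.0 × 10^-4 × 1.7) = 3.19 × 10^-2 M
Fraction ionized = 3.19 × 10^-2 / 1.7 = 0.0188 → 1.9%

1.9%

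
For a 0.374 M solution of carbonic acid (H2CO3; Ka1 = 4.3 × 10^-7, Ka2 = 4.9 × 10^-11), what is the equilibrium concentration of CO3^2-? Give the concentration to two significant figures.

First ionization gives [H+] ≈ [HCO3-] = 4.01 × 10^-4 M.
Second step: Ka2 = [H+][CO3^2-]/[HCO3-] ≈ [CO3^2-] (since [H+] ≈ [HCO3-]).
So [CO3^2-] ≈ Ka2.

4.9 × 10^-11 M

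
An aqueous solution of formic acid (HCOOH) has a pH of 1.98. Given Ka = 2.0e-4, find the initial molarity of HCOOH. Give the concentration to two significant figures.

C₀ = 5.6 × 10^-1 M

[H+] = 10^(-1.98) = 1.05 × 10^-2 M = x
Ka = x²/(C₀ − x) ⇒ C₀ = x + x²/Ka
C₀ = 1.05 × 10^-2 + (1.05 × 10^-2)²/(2.0 × 10^-4) = 5.62 × 10^-1 M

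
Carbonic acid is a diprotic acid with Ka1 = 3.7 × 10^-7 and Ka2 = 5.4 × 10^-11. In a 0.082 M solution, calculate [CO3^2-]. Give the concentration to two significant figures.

First ionization gives [H+] ≈ [HCO3-] = 1.74 × 10^-4 M.
Second step: Ka2 = [H+][CO3^2-]/[HCO3-] ≈ [CO3^2-] (since [H+] ≈ [HCO3-]).
So [CO3^2-] ≈ Ka2.

5.4 × 10^-11 M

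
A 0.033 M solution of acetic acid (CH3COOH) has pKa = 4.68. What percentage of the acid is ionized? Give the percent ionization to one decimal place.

CH3COOH ⇌ CH3COO- + H+; let x = [H+] at equilibrium.
Ka = 10^(−4.68) = 2.09 × 10^-5
x ≈ √(Ka·C₀) = √(2.09 × 10^-5 × 0.033) = 8.30 × 10^-4 M
Fraction ionized = 8.30 × 10^-4 / 0.033 = 0.0252 → 2.5%

2.5%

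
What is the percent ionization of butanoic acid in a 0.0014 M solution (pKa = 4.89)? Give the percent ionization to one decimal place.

9.1%

CH3(CH2)2COOH ⇌ CH3(CH2)2COO- + H+; let x = [H+] at equilibrium.
Ka = 10^(−4.89) = 1.29 × 10^-5
Solve x² + 1.29e-05x − 1.81e-08 = 0 → x = 1.28 × 10^-4 M
% ionization = x/C₀ × 100% = 1.28 × 10^-4/0.0014 × 100% = 9.1%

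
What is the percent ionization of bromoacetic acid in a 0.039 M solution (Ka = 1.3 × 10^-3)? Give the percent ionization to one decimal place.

16.7%

BrCH2COOH ⇌ BrCH2COO- + H+; let x = [H+] at equilibrium.
Ka = x²/(C₀ − x); solving the quadratic gives x = 6.50 × 10^-3 M.
% ionization = x/C₀ × 100% = 6.50 × 10^-3/0.039 × 100% = 16.7%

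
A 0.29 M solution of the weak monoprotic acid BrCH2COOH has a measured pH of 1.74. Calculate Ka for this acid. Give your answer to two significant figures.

Ka = 1.2 × 10^-3

[H+] = 10^(-1.74) = 1.82 × 10^-2 M
At equilibrium [HA] = 0.29 − 1.82 × 10^-2 = 2.72 × 10^-1 M
Ka = [H+][A-]/[HA] = (1.82 × 10^-2)² / 2.72 × 10^-1 = 1.2 × 10^-3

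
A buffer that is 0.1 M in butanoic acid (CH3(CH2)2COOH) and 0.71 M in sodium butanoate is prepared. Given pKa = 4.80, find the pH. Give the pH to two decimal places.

pH = 5.65

Using pH = pKa + log([base]/[acid]) with [base]/[acid] = 0.71/0.1:
pH = 4.80 + (+0.851) = 5.65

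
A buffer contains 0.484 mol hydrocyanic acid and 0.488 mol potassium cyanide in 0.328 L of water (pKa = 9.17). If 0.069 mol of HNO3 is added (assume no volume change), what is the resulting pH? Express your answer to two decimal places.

pH = 9.05

After neutralization: n(HCN) = 0.553 mol, n(CN-) = 0.419 mol.
Henderson–Hasselbalch with mole ratio 0.419/0.553: pH = 9.17 + (-0.121)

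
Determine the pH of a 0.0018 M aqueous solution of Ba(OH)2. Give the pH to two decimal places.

Ba(OH)2 is a strong base (each formula unit releases 2 OH-); [OH-] = 0.0036 M.
pOH = -log(0.0036) = 2.44
pH = 14.00 - 2.44 = 11.56

pH = 11.56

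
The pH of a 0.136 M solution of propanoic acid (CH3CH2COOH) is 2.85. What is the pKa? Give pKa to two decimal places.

pKa = 4.83

[H+] = 10^(-2.85) = 1.41 × 10^-3 M
At equilibrium [HA] = 0.136 − 1.41 × 10^-3 = 1.35 × 10^-1 M
Ka = [H+][A-]/[HA] = (1.41 × 10^-3)² / 1.35 × 10^-1 = 1.47 × 10^-5
pKa = -log(1.47 × 10^-5) = 4.83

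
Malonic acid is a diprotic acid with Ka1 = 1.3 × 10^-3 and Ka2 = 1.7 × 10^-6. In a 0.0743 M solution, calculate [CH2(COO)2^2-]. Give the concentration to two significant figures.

First ionization gives [H+] ≈ [CH2(COOH)COO-] = 9.20 × 10^-3 M.
Second step: Ka2 = [H+][CH2(COO)2^2-]/[CH2(COOH)COO-] ≈ [CH2(COO)2^2-] (since [H+] ≈ [CH2(COOH)COO-]).
So [CH2(COO)2^2-] ≈ Ka2.

1.7 × 10^-6 M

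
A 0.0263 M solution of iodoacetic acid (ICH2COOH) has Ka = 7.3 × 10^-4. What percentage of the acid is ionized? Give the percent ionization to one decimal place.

15.3%

ICH2COOH ⇌ ICH2COO- + H+; let x = [H+] at equilibrium.
Ka = x²/(C₀ − x); solving the quadratic gives x = 4.03 × 10^-3 M.
Fraction ionized = 4.03 × 10^-3 / 0.0263 = 0.1532 → 15.3%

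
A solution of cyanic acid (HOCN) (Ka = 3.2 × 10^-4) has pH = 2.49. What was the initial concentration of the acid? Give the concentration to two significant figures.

[H+] = 10^(-2.49) = 3.24 × 10^-3 M = x
Ka = x²/(C₀ − x) ⇒ C₀ = x + x²/Ka
C₀ = 3.24 × 10^-3 + (3.24 × 10^-3)²/(3.2 × 10^-4) = 3.60 × 10^-2 M

C₀ = 3.6 × 10^-2 M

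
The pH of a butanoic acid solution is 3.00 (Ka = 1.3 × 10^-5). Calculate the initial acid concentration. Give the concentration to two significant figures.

[H+] = 10^(-3.00) = 1.00 × 10^-3 M = x
Ka = x²/(C₀ − x) ⇒ C₀ = x + x²/Ka
C₀ = 1.00 × 10^-3 + (1.00 × 10^-3)²/(1.3 × 10^-5) = 7.79 × 10^-2 M

C₀ = 7.8 × 10^-2 M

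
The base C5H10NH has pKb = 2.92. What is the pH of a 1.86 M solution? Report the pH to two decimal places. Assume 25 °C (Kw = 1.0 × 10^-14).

pH = 12.67

C5H10NH + H2O ⇌ C5H10NH2+ + OH-
Kb = 10^(−2.92) = 1.20 × 10^-3
Kb = [OH-]²/(1.86 − [OH-]) = 1.20 × 10^-3
Assume [OH-] ≪ 1.86: [OH-] ≈ √(1.20 × 10^-3 × 1.86) = 4.72 × 10^-2 M
([OH-]/C₀ = 2.5% < 5%, so the approximation holds.)
pOH = −log(4.72 × 10^-2) = 1.33; pH = 14.00 − 1.33 = 12.67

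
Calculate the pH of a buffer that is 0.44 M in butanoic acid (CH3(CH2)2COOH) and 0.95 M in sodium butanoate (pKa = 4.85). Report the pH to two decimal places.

pH = pKa + log([A⁻]/[HA]) = 4.85 + log(0.95/0.44)
pH = 4.85 + (+0.334) = 5.18

pH = 5.18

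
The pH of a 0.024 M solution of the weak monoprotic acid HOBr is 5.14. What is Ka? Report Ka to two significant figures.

Ka = 2.2 × 10^-9

[H+] = 10^(-5.14) = 7.24 × 10^-6 M
At equilibrium [HA] = 0.024 − 7.24 × 10^-6 = 2.40 × 10^-2 M
Ka = [H+][A-]/[HA] = (7.24 × 10^-6)² / 2.40 × 10^-2 = 2.2 × 10^-9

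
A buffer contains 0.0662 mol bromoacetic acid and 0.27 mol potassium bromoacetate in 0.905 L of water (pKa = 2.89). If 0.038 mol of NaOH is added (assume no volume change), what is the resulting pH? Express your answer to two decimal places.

After neutralization: n(BrCH2COOH) = 0.0282 mol, n(BrCH2COO-) = 0.308 mol.
Henderson–Hasselbalch with mole ratio 0.308/0.0282: pH = 2.89 + (+1.038)

pH = 3.93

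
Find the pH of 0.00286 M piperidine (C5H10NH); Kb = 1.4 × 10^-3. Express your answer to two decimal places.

C5H10NH + H2O ⇌ C5H10NH2+ + OH-
Let x = [OH-] at equilibrium. Kb = x²/(0.00286 − x).
The 5% rule fails; solving x² + Kb·x − Kb·C₀ = 0 exactly:
x = [−0.0014 + √(0.0014² + 1.6e-05)]/2 = 1.42 × 10^-3 M
pOH = 2.85, so pH = 14.00 − pOH = 11.15

pH = 11.15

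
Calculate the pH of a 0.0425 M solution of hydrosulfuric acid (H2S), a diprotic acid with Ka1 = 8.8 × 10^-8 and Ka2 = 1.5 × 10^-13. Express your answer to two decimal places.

pH = 4.21

Ka1 ≫ Ka2, so treat the first dissociation as the only significant source of H+.
Ka1 = x²/(0.0425 − x) = 8.8 × 10^-8
x ≈ √(8.8 × 10^-8 × 0.0425) = 6.12 × 10^-5 M
pH = −log(6.12 × 10^-5) = 4.21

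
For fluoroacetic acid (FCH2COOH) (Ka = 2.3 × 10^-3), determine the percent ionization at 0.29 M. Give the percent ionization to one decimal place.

8.5%

FCH2COOH ⇌ FCH2COO- + H+; let x = [H+] at equilibrium.
Ka = x²/(C₀ − x); solving the quadratic gives x = 2.47 × 10^-2 M.
% ionization = x/C₀ × 100% = 2.47 × 10^-2/0.29 × 100% = 8.5%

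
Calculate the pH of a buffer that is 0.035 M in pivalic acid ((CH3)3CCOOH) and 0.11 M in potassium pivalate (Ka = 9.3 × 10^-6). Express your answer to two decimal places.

pH = 5.53

pKa = −log(9.3 × 10^-6) = 5.032
Henderson–Hasselbalch: pH = pKa + log([(CH3)3CCOO-]/[(CH3)3CCOOH]) = 5.032 + log(0.11/0.035)
pH = 5.032 + (+0.497) = 5.53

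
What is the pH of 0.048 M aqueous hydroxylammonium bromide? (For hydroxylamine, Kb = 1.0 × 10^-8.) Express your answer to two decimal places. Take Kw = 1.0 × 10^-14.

NH3OH+ is the conjugate acid of the weak base NH2OH.
Ka = Kw/Kb = 1.0×10^-14 / 1.0 × 10^-8 = 1.00 × 10^-6
Ka = x²/(0.048 − x) = 1.00 × 10^-6
Assume x ≪ 0.048: x ≈ √(1.00 × 10^-6 × 0.048) = 2.19 × 10^-4 M
(x/C₀ = 0.46% < 5%, so the approximation holds.)
pH = −log[H+] = −log(2.19 × 10^-4) = 3.66

pH = 3.66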